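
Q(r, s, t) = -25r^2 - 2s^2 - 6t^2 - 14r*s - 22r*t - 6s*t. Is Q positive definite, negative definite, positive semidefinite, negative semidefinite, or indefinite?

Write A = [[-25, -7, -11], [-7, -2, -3], [-11, -3, -6]].
Row-reducing A symmetrically gives the diagonal entries -25, -1/25, -1.
That gives 3 negative pivots.
Hence Q is negative definite.

negative definite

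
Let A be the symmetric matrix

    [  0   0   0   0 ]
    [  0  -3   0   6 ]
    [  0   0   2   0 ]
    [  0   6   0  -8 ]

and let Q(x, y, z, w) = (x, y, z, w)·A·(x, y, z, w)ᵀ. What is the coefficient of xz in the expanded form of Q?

0

The coefficient of xz is A[1,3] + A[3,1] = 2·0 = 0.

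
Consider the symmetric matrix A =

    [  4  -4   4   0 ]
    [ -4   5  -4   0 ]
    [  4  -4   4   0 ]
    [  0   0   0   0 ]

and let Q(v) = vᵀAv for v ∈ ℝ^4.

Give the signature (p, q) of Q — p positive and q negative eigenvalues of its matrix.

(2, 0)

Applying the same elementary operations to the rows and columns of A produces a congruent diagonal matrix with entries 4, 1, 0, 0.
That gives 2 positive, 2 zero pivots.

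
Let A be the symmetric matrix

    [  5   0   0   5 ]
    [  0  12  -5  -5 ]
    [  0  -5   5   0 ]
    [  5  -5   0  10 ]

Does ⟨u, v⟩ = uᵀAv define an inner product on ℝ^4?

Applying the same elementary operations to the rows and columns of A produces a congruent diagonal matrix with entries 5, 12, 35/12, 10/7.
That gives 4 positive pivots.
Hence Q is positive definite.
⟨·,·⟩ is an inner product exactly when A is positive definite.

yes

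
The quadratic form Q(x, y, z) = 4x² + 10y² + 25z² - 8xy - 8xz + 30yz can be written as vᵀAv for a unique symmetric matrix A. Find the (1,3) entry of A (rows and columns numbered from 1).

-4

The coefficient of x·z in Q is -8. For a symmetric A this equals A[1,3] + A[3,1] = 2·A[1,3].
So A[1,3] = -8/2 = -4.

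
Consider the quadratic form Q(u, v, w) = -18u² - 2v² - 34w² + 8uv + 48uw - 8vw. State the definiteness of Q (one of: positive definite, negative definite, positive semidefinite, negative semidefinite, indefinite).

negative definite

The symmetric matrix is A = [[-18, 4, 24], [4, -2, -4], [24, -4, -34]].
Symmetric row and column elimination reduces A to a congruent diagonal form with pivots -18, -10/9, -2/5.
So there are 3 negative pivots.
Hence Q is negative definite.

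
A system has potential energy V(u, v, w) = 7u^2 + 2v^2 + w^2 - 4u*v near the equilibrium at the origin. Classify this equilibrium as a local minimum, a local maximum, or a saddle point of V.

local minimum

The Hessian at the origin is H = [[14, -4, 0], [-4, 4, 0], [0, 0, 2]].
Row-reducing H symmetrically gives the diagonal entries 14, 20/7, 2.
That gives 3 positive pivots.
H is positive definite, so the origin is a strict local minimum.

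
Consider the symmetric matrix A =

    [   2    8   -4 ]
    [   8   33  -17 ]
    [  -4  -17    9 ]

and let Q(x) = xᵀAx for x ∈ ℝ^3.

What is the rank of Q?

2

Symmetric row and column elimination reduces A to a congruent diagonal form with pivots 2, 1, 0.
Counting signs: 2 positive, 1 zero.
The rank is the number of nonzero pivots: 2.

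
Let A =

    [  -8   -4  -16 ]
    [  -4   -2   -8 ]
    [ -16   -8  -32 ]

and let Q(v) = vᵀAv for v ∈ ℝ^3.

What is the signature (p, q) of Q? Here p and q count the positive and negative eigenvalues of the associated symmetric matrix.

(0, 1)

Symmetric row and column elimination reduces A to a congruent diagonal form with pivots -8, 0, 0.
Counting signs: 1 negative, 2 zero.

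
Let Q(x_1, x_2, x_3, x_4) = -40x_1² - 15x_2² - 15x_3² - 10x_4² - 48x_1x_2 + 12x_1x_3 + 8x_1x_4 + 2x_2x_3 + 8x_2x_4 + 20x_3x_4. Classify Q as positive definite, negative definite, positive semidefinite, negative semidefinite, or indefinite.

negative definite

The symmetric matrix of Q is A = [[-40, -24, 6, 4], [-24, -15, 1, 4], [6, 1, -15, 10], [4, 4, 10, -10]].
Leading principal minors: Δ_1 = -40, Δ_2 = 24, Δ_3 = -68, Δ_4 = 40.
The signs alternate starting with Δ_1 < 0, so by Sylvester's criterion Q is negative definite.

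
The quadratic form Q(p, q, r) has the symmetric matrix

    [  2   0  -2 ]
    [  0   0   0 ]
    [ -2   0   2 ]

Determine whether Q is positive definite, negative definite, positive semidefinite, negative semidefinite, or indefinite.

positive semidefinite

Row-reducing A symmetrically gives the diagonal entries 2, 0, 0.
Counting signs: 1 positive, 2 zero.
Hence Q is positive semidefinite.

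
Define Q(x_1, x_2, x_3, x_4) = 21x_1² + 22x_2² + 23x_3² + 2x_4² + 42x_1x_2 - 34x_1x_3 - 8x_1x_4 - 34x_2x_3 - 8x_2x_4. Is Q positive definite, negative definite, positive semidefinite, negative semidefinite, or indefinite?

The associated matrix is A = [[21, 21, -17, -4], [21, 22, -17, -4], [-17, -17, 23, 0], [-4, -4, 0, 2]].
Congruent diagonalization of A (simultaneous row and column reduction) yields pivots 21, 1, 194/21, 10/97.
That gives 4 positive pivots.
Hence Q is positive definite.

positive definite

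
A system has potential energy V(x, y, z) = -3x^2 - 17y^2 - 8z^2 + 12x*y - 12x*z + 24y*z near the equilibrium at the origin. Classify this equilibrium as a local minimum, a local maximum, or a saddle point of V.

saddle point

The Hessian at the origin is H = [[-6, 12, -12], [12, -34, 24], [-12, 24, -16]].
Symmetric row and column elimination reduces H to a congruent diagonal form with pivots -6, -10, 8.
Counting signs: 1 positive, 2 negative.
H is indefinite, so the origin is a saddle point.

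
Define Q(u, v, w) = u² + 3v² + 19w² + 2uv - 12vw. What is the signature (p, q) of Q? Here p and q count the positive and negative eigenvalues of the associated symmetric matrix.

(3, 0)

Write A = [[1, 1, 0], [1, 3, -6], [0, -6, 19]].
Applying the same elementary operations to the rows and columns of A produces a congruent diagonal matrix with entries 1, 2, 1.
Counting signs: 3 positive.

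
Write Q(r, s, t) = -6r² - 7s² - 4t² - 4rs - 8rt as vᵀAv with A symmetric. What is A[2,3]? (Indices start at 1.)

0

The coefficient of s·t in Q is 0. For a symmetric A this equals A[2,3] + A[3,2] = 2·A[2,3].
So A[2,3] = 0/2 = 0.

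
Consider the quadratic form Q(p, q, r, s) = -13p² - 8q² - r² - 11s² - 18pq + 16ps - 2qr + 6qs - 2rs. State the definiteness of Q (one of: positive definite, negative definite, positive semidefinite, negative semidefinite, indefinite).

negative definite

The symmetric matrix of Q is A = [[-13, -9, 0, 8], [-9, -8, -1, 3], [0, -1, -1, -1], [8, 3, -1, -11]].
Leading principal minors: Δ_1 = -13, Δ_2 = 23, Δ_3 = -10, Δ_4 = 20.
The signs alternate starting with Δ_1 < 0, so by Sylvester's criterion Q is negative definite.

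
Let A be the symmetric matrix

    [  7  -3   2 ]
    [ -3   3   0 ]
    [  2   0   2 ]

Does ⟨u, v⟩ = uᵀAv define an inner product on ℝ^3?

yes

Leading principal minors: Δ_1 = 7, Δ_2 = 12, Δ_3 = 12.
All leading principal minors are positive, so by Sylvester's criterion Q is positive definite.
⟨·,·⟩ is an inner product exactly when A is positive definite.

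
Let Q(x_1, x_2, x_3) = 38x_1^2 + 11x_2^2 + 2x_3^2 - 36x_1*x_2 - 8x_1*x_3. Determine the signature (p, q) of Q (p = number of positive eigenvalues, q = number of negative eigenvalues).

(3, 0)

The associated matrix is A = [[38, -18, -4], [-18, 11, 0], [-4, 0, 2]].
Applying the same elementary operations to the rows and columns of A produces a congruent diagonal matrix with entries 38, 47/19, 6/47.
Counting signs: 3 positive.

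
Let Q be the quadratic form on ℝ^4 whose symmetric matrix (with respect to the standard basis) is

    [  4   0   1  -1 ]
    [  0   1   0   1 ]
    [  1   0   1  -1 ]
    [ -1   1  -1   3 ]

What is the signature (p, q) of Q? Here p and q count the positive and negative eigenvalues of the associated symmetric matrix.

(4, 0)

Symmetric row and column elimination reduces A to a congruent diagonal form with pivots 4, 1, 3/4, 1.
Counting signs: 4 positive.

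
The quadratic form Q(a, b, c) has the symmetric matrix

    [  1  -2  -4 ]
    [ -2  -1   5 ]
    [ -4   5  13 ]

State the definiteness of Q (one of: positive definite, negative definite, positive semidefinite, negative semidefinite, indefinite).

indefinite

Congruent diagonalization of A (simultaneous row and column reduction) yields pivots 1, -5, -6/5.
So there are 1 positive, 2 negative pivots.
Hence Q is indefinite.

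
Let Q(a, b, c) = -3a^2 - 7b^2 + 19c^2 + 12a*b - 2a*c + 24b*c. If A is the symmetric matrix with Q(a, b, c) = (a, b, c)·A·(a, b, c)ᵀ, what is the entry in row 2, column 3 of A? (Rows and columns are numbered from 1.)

12

The coefficient of b·c in Q is 24. For a symmetric A this equals A[2,3] + A[3,2] = 2·A[2,3].
So A[2,3] = 24/2 = 12.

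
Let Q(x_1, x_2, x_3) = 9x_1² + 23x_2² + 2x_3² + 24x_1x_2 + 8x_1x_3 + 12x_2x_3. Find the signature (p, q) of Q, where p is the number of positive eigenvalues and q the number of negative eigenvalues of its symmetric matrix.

(3, 0)

The associated matrix is A = [[9, 12, 4], [12, 23, 6], [4, 6, 2]].
An LDLᵀ factorisation of A has diagonal entries 9, 7, 10/63.
So there are 3 positive pivots.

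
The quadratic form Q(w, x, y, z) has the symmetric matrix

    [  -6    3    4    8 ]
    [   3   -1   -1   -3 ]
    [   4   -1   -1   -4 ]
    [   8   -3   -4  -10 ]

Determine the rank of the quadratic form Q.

Symmetric row and column elimination reduces A to a congruent diagonal form with pivots -6, 1/2, -1/3, 0.
That gives 1 positive, 2 negative, 1 zero pivots.
The rank is the number of nonzero pivots: 3.

3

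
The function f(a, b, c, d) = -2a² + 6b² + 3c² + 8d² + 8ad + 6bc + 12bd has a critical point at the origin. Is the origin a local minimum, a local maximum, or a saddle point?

saddle point

The Hessian at the origin is H = [[-4, 0, 0, 8], [0, 12, 6, 12], [0, 6, 6, 0], [8, 12, 0, 16]].
Row-reducing H symmetrically gives the diagonal entries -4, 12, 3, 8.
So there are 3 positive, 1 negative pivots.
H is indefinite, so the origin is a saddle point.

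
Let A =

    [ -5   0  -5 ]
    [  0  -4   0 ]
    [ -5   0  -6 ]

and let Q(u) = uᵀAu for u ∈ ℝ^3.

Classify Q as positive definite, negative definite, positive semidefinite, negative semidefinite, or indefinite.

negative definite

Leading principal minors: Δ_1 = -5, Δ_2 = 20, Δ_3 = -20.
The signs alternate starting with Δ_1 < 0, so by Sylvester's criterion Q is negative definite.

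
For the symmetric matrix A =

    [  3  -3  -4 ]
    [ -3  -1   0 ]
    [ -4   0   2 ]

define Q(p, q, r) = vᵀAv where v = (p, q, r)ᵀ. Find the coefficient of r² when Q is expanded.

2

The coefficient of r² is the diagonal entry A[3,3] = 2.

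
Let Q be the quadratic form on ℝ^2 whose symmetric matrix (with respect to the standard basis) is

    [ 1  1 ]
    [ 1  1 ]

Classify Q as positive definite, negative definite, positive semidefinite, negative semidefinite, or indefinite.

positive semidefinite

Applying the same elementary operations to the rows and columns of A produces a congruent diagonal matrix with entries 1, 0.
So there are 1 positive, 1 zero pivots.
Hence Q is positive semidefinite.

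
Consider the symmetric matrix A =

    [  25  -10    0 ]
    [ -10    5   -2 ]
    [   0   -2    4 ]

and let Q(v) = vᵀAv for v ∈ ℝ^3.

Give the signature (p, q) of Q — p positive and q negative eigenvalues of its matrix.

(2, 0)

Applying the same elementary operations to the rows and columns of A produces a congruent diagonal matrix with entries 25, 1, 0.
That gives 2 positive, 1 zero pivots.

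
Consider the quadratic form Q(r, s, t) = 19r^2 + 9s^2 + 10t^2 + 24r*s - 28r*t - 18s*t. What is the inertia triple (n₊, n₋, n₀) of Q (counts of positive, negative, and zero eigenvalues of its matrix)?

(2, 1, 0)

The symmetric matrix is A = [[19, 12, -14], [12, 9, -9], [-14, -9, 10]].
Applying the same elementary operations to the rows and columns of A produces a congruent diagonal matrix with entries 19, 27/19, -1/3.
Counting signs: 2 positive, 1 negative.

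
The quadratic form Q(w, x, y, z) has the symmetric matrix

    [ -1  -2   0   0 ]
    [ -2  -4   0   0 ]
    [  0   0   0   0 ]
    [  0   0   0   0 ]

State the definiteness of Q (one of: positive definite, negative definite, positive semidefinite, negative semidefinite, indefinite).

Applying the same elementary operations to the rows and columns of A produces a congruent diagonal matrix with entries -1, 0, 0, 0.
Counting signs: 1 negative, 3 zero.
Hence Q is negative semidefinite.

negative semidefinite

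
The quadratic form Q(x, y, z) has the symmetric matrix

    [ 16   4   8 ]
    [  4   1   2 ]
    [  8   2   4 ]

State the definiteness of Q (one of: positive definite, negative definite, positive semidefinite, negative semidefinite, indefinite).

Symmetric row and column elimination reduces A to a congruent diagonal form with pivots 16, 0, 0.
Counting signs: 1 positive, 2 zero.
Hence Q is positive semidefinite.

positive semidefinite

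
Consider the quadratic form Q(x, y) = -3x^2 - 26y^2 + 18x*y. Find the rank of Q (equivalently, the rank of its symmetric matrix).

Write A = [[-3, 9], [9, -26]].
Applying the same elementary operations to the rows and columns of A produces a congruent diagonal matrix with entries -3, 1.
That gives 1 positive, 1 negative pivots.
The rank is the number of nonzero pivots: 2.

2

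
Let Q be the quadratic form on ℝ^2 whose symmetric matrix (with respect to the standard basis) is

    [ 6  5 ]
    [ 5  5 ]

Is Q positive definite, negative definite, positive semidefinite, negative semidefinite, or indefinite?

positive definite

Congruent diagonalization of A (simultaneous row and column reduction) yields pivots 6, 5/6.
That gives 2 positive pivots.
Hence Q is positive definite.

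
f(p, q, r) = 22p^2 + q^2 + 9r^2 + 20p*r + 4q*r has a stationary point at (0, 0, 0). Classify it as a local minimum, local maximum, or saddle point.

The Hessian at the origin is H = [[44, 0, 20], [0, 2, 4], [20, 4, 18]].
Row-reducing H symmetrically gives the diagonal entries 44, 2, 10/11.
That gives 3 positive pivots.
H is positive definite, so the origin is a strict local minimum.

local minimum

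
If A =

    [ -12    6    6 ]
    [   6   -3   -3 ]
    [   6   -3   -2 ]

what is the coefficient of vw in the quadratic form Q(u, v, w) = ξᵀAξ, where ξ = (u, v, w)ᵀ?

-6

The coefficient of vw is A[2,3] + A[3,2] = 2·(-3) = -6.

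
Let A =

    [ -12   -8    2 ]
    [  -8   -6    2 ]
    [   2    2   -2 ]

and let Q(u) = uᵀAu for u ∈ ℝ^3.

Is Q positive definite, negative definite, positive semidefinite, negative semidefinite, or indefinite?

Congruent diagonalization of A (simultaneous row and column reduction) yields pivots -12, -2/3, -1.
Counting signs: 3 negative.
Hence Q is negative definite.

negative definite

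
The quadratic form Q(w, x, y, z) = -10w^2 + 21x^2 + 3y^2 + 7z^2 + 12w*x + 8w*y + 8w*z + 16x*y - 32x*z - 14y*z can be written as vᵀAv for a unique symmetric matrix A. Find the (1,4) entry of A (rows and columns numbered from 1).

4

The coefficient of w·z in Q is 8. For a symmetric A this equals A[1,4] + A[4,1] = 2·A[1,4].
So A[1,4] = 8/2 = 4.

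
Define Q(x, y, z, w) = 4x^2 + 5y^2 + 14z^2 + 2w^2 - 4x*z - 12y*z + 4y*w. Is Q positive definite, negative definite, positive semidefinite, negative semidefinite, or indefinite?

The symmetric matrix of Q is A = [[4, 0, -2, 0], [0, 5, -6, 2], [-2, -6, 14, 0], [0, 2, 0, 2]].
Leading principal minors: Δ_1 = 4, Δ_2 = 20, Δ_3 = 116, Δ_4 = 24.
All leading principal minors are positive, so by Sylvester's criterion Q is positive definite.

positive definite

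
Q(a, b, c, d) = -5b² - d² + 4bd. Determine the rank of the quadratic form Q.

The associated matrix is A = [[0, 0, 0, 0], [0, -5, 0, 2], [0, 0, 0, 0], [0, 2, 0, -1]].
Symmetric row and column elimination reduces A to a congruent diagonal form with pivots 0, -5, 0, -1/5.
Counting signs: 2 negative, 2 zero.
The rank is the number of nonzero pivots: 2.

2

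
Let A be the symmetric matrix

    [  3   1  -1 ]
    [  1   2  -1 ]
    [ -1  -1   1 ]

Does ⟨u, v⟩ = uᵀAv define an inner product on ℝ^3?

Leading principal minors: Δ_1 = 3, Δ_2 = 5, Δ_3 = 2.
All leading principal minors are positive, so by Sylvester's criterion Q is positive definite.
⟨·,·⟩ is an inner product exactly when A is positive definite.

yes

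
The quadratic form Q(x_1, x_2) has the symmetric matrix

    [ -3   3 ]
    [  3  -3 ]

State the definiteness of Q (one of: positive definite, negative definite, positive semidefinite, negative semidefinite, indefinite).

negative semidefinite

For the 2×2 matrix [[-3, 3], [3, -3]]: det = -3·-3 − (3)² = 0, trace = -6.
det = 0 so one eigenvalue is zero; the form is semidefinite with the sign of the trace.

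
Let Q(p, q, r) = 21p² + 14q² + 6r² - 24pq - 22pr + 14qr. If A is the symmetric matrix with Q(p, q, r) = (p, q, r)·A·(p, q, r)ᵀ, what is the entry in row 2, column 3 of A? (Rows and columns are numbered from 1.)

7

The coefficient of q·r in Q is 14. For a symmetric A this equals A[2,3] + A[3,2] = 2·A[2,3].
So A[2,3] = 14/2 = 7.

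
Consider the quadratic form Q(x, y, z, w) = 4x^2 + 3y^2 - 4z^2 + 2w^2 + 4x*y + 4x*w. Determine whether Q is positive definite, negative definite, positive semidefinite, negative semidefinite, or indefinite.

The symmetric matrix is A = [[4, 2, 0, 2], [2, 3, 0, 0], [0, 0, -4, 0], [2, 0, 0, 2]].
An LDLᵀ factorisation of A has diagonal entries 4, 2, -4, 1/2.
So there are 3 positive, 1 negative pivots.
Hence Q is indefinite.

indefinite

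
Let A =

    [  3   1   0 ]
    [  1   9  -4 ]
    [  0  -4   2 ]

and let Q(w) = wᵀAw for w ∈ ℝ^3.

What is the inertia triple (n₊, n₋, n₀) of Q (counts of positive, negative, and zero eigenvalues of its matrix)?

(3, 0, 0)

Row-reducing A symmetrically gives the diagonal entries 3, 26/3, 2/13.
So there are 3 positive pivots.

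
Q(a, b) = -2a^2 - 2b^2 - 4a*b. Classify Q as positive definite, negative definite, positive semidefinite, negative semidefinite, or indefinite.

The symmetric matrix of Q is [[-2, -2], [-2, -2]].
For the 2×2 matrix [[-2, -2], [-2, -2]]: det = -2·-2 − (-2)² = 0, trace = -4.
det = 0 so one eigenvalue is zero; the form is semidefinite with the sign of the trace.

negative semidefinite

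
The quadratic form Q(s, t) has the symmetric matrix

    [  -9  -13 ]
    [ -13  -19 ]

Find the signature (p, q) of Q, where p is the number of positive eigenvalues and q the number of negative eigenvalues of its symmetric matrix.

An LDLᵀ factorisation of A has diagonal entries -9, -2/9.
So there are 2 negative pivots.

(0, 2)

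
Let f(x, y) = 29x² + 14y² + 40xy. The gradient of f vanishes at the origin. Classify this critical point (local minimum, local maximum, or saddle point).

The Hessian at the origin is H = [[58, 40], [40, 28]].
det H = 58·28 − (40)² = 24 > 0 and H[1,1] = 58 > 0, so H is positive definite.
Therefore the origin is a local minimum.

local minimum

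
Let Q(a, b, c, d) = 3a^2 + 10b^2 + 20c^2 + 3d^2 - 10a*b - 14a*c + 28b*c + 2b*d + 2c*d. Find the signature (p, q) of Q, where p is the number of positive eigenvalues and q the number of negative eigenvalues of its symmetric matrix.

Write A = [[3, -5, -7, 0], [-5, 10, 14, 1], [-7, 14, 20, 1], [0, 1, 1, 3]].
Symmetric row and column elimination reduces A to a congruent diagonal form with pivots 3, 5/3, 2/5, 2.
That gives 4 positive pivots.

(4, 0)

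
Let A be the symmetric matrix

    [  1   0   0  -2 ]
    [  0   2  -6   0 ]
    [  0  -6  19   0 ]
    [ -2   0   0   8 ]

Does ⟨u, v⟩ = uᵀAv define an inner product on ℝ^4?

yes

Congruent diagonalization of A (simultaneous row and column reduction) yields pivots 1, 2, 1, 4.
That gives 4 positive pivots.
Hence Q is positive definite.
⟨·,·⟩ is an inner product exactly when A is positive definite.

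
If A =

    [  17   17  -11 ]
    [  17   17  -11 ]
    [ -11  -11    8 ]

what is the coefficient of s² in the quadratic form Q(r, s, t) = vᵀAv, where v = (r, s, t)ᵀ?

17

The coefficient of s² is the diagonal entry A[2,2] = 17.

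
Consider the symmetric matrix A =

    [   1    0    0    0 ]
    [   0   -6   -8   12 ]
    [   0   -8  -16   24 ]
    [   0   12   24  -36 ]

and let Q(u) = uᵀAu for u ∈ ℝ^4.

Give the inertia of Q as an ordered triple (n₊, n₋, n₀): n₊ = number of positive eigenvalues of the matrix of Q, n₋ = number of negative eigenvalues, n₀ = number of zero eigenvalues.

Congruent diagonalization of A (simultaneous row and column reduction) yields pivots 1, -6, -16/3, 0.
Counting signs: 1 positive, 2 negative, 1 zero.

(1, 2, 1)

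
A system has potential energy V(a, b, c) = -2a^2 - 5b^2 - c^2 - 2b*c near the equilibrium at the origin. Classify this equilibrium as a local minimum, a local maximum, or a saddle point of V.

local maximum

The Hessian at the origin is H = [[-4, 0, 0], [0, -10, -2], [0, -2, -2]].
Row-reducing H symmetrically gives the diagonal entries -4, -10, -8/5.
So there are 3 negative pivots.
H is negative definite, so the origin is a strict local maximum.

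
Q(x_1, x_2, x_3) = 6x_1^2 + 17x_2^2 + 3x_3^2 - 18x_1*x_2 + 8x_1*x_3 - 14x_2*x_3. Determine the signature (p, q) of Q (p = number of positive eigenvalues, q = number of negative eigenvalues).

(3, 0)

The symmetric matrix is A = [[6, -9, 4], [-9, 17, -7], [4, -7, 3]].
An LDLᵀ factorisation of A has diagonal entries 6, 7/2, 1/21.
So there are 3 positive pivots.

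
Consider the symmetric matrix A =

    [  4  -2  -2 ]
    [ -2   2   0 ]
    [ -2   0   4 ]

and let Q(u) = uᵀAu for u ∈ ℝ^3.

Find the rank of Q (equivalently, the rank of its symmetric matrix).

Symmetric row and column elimination reduces A to a congruent diagonal form with pivots 4, 1, 2.
Counting signs: 3 positive.
The rank is the number of nonzero pivots: 3.

3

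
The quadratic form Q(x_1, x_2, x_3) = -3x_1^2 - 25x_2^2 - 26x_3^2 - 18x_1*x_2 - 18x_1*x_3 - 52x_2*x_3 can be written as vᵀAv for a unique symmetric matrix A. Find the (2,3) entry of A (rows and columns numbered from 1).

-26

The coefficient of x_2·x_3 in Q is -52. For a symmetric A this equals A[2,3] + A[3,2] = 2·A[2,3].
So A[2,3] = -52/2 = -26.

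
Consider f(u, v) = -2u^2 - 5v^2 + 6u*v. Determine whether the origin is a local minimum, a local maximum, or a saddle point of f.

The Hessian at the origin is H = [[-4, 6], [6, -10]].
det H = -4·-10 − (6)² = 4 > 0 and H[1,1] = -4 < 0, so H is negative definite.
Therefore the origin is a local maximum.

local maximum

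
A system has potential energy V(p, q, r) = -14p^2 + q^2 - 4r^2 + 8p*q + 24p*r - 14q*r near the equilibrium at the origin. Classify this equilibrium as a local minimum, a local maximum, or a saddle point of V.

The Hessian at the origin is H = [[-28, 8, 24], [8, 2, -14], [24, -14, -8]].
Applying the same elementary operations to the rows and columns of H produces a congruent diagonal matrix with entries -28, 30/7, 2/3.
Counting signs: 2 positive, 1 negative.
H is indefinite, so the origin is a saddle point.

saddle point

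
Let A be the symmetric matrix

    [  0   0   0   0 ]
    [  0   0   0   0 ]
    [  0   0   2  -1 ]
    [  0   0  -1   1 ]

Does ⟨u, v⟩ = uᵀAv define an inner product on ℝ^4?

Symmetric row and column elimination reduces A to a congruent diagonal form with pivots 0, 0, 2, 1/2.
So there are 2 positive, 2 zero pivots.
Hence Q is positive semidefinite.
⟨·,·⟩ is an inner product exactly when A is positive definite.

no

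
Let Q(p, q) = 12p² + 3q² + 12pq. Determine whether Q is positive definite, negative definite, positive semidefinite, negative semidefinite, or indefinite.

Write A = [[12, 6], [6, 3]].
Symmetric row and column elimination reduces A to a congruent diagonal form with pivots 12, 0.
So there are 1 positive, 1 zero pivots.
Hence Q is positive semidefinite.

positive semidefinite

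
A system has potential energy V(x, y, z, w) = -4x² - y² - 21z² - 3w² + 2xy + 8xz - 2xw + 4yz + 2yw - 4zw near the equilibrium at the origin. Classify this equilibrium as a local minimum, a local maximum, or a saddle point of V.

local maximum

The Hessian at the origin is H = [[-8, 2, 8, -2], [2, -2, 4, 2], [8, 4, -42, -4], [-2, 2, -4, -6]].
Congruent diagonalization of H (simultaneous row and column reduction) yields pivots -8, -3/2, -10, -4.
That gives 4 negative pivots.
H is negative definite, so the origin is a strict local maximum.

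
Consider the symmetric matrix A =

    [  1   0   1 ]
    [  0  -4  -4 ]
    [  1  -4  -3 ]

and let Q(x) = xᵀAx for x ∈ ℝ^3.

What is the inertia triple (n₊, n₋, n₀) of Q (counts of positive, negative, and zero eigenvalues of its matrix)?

(1, 1, 1)

Row-reducing A symmetrically gives the diagonal entries 1, -4, 0.
That gives 1 positive, 1 negative, 1 zero pivots.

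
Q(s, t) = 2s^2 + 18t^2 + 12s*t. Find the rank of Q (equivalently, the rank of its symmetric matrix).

1

Write A = [[2, 6], [6, 18]].
Congruent diagonalization of A (simultaneous row and column reduction) yields pivots 2, 0.
So there are 1 positive, 1 zero pivots.
The rank is the number of nonzero pivots: 1.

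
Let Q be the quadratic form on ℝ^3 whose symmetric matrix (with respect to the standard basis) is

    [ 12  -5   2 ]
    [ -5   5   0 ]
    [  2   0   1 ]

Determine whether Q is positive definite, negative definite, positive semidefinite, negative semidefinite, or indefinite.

Leading principal minors: Δ_1 = 12, Δ_2 = 35, Δ_3 = 15.
All leading principal minors are positive, so by Sylvester's criterion Q is positive definite.

positive definite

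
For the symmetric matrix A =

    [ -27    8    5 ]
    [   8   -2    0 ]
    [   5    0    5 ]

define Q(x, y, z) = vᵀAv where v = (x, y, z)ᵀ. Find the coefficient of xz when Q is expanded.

10

The coefficient of xz is A[1,3] + A[3,1] = 2·5 = 10.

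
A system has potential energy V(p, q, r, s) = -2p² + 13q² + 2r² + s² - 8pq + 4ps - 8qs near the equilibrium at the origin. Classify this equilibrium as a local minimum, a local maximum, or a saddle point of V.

The Hessian at the origin is H = [[-4, -8, 0, 4], [-8, 26, 0, -8], [0, 0, 4, 0], [4, -8, 0, 2]].
Congruent diagonalization of H (simultaneous row and column reduction) yields pivots -4, 42, 4, -2/21.
Counting signs: 2 positive, 2 negative.
H is indefinite, so the origin is a saddle point.

saddle point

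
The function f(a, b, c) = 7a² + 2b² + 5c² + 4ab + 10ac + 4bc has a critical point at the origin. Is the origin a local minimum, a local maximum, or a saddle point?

local minimum

The Hessian at the origin is H = [[14, 4, 10], [4, 4, 4], [10, 4, 10]].
Applying the same elementary operations to the rows and columns of H produces a congruent diagonal matrix with entries 14, 20/7, 12/5.
That gives 3 positive pivots.
H is positive definite, so the origin is a strict local minimum.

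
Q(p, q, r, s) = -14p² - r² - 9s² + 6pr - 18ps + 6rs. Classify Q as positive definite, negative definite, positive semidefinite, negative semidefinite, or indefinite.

The symmetric matrix is A = [[-14, 0, 3, -9], [0, 0, 0, 0], [3, 0, -1, 3], [-9, 0, 3, -9]].
Applying the same elementary operations to the rows and columns of A produces a congruent diagonal matrix with entries -14, 0, -5/14, 0.
So there are 2 negative, 2 zero pivots.
Hence Q is negative semidefinite.

negative semidefinite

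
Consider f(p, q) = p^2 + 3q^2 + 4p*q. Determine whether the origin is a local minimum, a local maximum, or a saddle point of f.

saddle point

The Hessian at the origin is H = [[2, 4], [4, 6]].
det H = 2·6 − (4)² = -4 < 0, so H is indefinite.
Therefore the origin is a saddle point.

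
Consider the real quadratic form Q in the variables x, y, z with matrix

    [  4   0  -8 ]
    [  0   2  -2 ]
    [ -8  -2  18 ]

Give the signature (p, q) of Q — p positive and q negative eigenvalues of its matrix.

(2, 0)

Applying the same elementary operations to the rows and columns of A produces a congruent diagonal matrix with entries 4, 2, 0.
That gives 2 positive, 1 zero pivots.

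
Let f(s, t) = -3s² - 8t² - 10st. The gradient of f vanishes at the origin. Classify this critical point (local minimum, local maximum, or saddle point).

The Hessian at the origin is H = [[-6, -10], [-10, -16]].
det H = -6·-16 − (-10)² = -4 < 0, so H is indefinite.
Therefore the origin is a saddle point.

saddle point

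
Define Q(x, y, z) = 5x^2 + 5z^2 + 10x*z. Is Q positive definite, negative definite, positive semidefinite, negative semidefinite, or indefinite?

Write A = [[5, 0, 5], [0, 0, 0], [5, 0, 5]].
Congruent diagonalization of A (simultaneous row and column reduction) yields pivots 5, 0, 0.
So there are 1 positive, 2 zero pivots.
Hence Q is positive semidefinite.

positive semidefinite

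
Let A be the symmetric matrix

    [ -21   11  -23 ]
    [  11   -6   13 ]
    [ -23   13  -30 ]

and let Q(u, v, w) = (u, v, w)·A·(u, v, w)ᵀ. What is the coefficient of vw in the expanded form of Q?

The coefficient of vw is A[2,3] + A[3,2] = 2·13 = 26.

26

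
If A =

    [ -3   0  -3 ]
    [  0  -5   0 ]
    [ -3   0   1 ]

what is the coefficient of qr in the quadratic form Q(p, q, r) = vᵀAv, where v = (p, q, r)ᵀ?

The coefficient of qr is A[2,3] + A[3,2] = 2·0 = 0.

0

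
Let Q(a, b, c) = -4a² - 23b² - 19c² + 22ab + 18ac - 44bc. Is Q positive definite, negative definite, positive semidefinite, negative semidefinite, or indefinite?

Write A = [[-4, 11, 9], [11, -23, -22], [9, -22, -19]].
Row-reducing A symmetrically gives the diagonal entries -4, 29/4, 6/29.
So there are 2 positive, 1 negative pivots.
Hence Q is indefinite.

indefinite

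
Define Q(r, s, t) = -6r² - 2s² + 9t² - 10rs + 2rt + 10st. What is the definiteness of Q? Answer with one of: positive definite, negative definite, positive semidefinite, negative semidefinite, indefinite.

indefinite

The symmetric matrix is A = [[-6, -5, 1], [-5, -2, 5], [1, 5, 9]].
Congruent diagonalization of A (simultaneous row and column reduction) yields pivots -6, 13/6, 15/13.
So there are 2 positive, 1 negative pivots.
Hence Q is indefinite.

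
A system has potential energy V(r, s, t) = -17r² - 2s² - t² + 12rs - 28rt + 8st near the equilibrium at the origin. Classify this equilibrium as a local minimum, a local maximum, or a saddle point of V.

saddle point

The Hessian at the origin is H = [[-34, 12, -28], [12, -4, 8], [-28, 8, -2]].
Congruent diagonalization of H (simultaneous row and column reduction) yields pivots -34, 4/17, 6.
Counting signs: 2 positive, 1 negative.
H is indefinite, so the origin is a saddle point.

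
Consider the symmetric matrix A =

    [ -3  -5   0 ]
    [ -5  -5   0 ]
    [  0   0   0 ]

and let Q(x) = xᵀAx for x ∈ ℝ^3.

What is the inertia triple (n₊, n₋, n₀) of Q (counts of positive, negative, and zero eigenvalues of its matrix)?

(1, 1, 1)

Row-reducing A symmetrically gives the diagonal entries -3, 10/3, 0.
So there are 1 positive, 1 negative, 1 zero pivots.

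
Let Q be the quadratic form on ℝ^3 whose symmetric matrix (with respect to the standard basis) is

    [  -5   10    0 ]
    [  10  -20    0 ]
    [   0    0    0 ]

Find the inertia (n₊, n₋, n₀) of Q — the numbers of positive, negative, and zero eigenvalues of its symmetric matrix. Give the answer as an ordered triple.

Row-reducing A symmetrically gives the diagonal entries -5, 0, 0.
Counting signs: 1 negative, 2 zero.

(0, 1, 2)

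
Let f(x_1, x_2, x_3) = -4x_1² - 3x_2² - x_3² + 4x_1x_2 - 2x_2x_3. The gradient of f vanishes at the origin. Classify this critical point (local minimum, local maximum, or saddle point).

local maximum

The Hessian at the origin is H = [[-8, 4, 0], [4, -6, -2], [0, -2, -2]].
Row-reducing H symmetrically gives the diagonal entries -8, -4, -1.
So there are 3 negative pivots.
H is negative definite, so the origin is a strict local maximum.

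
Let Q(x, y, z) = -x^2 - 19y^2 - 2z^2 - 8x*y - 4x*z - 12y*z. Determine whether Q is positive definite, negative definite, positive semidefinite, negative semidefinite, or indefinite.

indefinite

The associated matrix is A = [[-1, -4, -2], [-4, -19, -6], [-2, -6, -2]].
Congruent diagonalization of A (simultaneous row and column reduction) yields pivots -1, -3, 10/3.
So there are 1 positive, 2 negative pivots.
Hence Q is indefinite.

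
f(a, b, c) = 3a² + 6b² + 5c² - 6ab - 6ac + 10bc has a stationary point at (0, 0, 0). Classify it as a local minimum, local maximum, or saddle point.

local minimum

The Hessian at the origin is H = [[6, -6, -6], [-6, 12, 10], [-6, 10, 10]].
Applying the same elementary operations to the rows and columns of H produces a congruent diagonal matrix with entries 6, 6, 4/3.
That gives 3 positive pivots.
H is positive definite, so the origin is a strict local minimum.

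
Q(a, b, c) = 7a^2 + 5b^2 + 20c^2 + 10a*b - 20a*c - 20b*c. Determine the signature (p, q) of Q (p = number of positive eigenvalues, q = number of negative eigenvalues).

(2, 0)

Write A = [[7, 5, -10], [5, 5, -10], [-10, -10, 20]].
Symmetric row and column elimination reduces A to a congruent diagonal form with pivots 7, 10/7, 0.
That gives 2 positive, 1 zero pivots.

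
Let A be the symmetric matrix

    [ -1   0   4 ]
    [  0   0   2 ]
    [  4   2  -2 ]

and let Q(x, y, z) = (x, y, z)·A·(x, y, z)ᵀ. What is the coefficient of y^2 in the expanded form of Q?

The coefficient of y^2 is the diagonal entry A[2,2] = 0.

0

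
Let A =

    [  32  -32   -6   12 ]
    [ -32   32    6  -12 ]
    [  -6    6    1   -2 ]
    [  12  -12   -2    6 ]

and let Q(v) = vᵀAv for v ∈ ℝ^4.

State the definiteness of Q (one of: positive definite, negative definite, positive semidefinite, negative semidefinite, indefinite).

Row-reducing A symmetrically gives the diagonal entries 32, 0, -1/8, 2.
That gives 2 positive, 1 negative, 1 zero pivots.
Hence Q is indefinite.

indefinite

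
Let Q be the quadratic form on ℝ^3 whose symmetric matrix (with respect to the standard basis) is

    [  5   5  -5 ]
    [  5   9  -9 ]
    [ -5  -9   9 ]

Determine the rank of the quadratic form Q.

2

Applying the same elementary operations to the rows and columns of A produces a congruent diagonal matrix with entries 5, 4, 0.
Counting signs: 2 positive, 1 zero.
The rank is the number of nonzero pivots: 2.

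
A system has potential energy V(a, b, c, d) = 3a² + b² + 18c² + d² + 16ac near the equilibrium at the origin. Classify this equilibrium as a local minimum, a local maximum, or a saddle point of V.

The Hessian at the origin is H = [[6, 0, 16, 0], [0, 2, 0, 0], [16, 0, 36, 0], [0, 0, 0, 2]].
An LDLᵀ factorisation of H has diagonal entries 6, 2, -20/3, 2.
Counting signs: 3 positive, 1 negative.
H is indefinite, so the origin is a saddle point.

saddle point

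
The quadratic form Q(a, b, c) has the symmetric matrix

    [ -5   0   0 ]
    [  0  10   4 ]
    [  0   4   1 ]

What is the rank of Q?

3

Row-reducing A symmetrically gives the diagonal entries -5, 10, -3/5.
So there are 1 positive, 2 negative pivots.
The rank is the number of nonzero pivots: 3.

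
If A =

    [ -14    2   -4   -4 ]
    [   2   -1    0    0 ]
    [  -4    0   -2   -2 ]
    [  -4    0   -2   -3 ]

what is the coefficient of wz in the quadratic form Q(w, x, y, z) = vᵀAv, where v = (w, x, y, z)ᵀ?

The coefficient of wz is A[1,4] + A[4,1] = 2·(-4) = -8.

-8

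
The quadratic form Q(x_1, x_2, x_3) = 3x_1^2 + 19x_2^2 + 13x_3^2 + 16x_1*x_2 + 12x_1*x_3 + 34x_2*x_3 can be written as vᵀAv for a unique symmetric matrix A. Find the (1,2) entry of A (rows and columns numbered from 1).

The coefficient of x_1·x_2 in Q is 16. For a symmetric A this equals A[1,2] + A[2,1] = 2·A[1,2].
So A[1,2] = 16/2 = 8.

8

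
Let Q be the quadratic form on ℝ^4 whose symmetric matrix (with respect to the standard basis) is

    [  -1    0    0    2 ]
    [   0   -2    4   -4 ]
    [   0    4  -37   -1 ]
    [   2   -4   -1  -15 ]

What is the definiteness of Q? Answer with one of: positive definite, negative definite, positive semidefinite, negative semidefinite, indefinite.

Leading principal minors: Δ_1 = -1, Δ_2 = 2, Δ_3 = -58, Δ_4 = 12.
The signs alternate starting with Δ_1 < 0, so by Sylvester's criterion Q is negative definite.

negative definite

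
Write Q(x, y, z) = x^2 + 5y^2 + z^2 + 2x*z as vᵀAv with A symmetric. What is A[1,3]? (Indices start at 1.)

1

The coefficient of x·z in Q is 2. For a symmetric A this equals A[1,3] + A[3,1] = 2·A[1,3].
So A[1,3] = 2/2 = 1.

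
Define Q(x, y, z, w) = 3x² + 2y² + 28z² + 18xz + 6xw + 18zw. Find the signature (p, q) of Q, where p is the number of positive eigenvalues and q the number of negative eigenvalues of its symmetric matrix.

(3, 1)

Write A = [[3, 0, 9, 3], [0, 2, 0, 0], [9, 0, 28, 9], [3, 0, 9, 0]].
Congruent diagonalization of A (simultaneous row and column reduction) yields pivots 3, 2, 1, -3.
So there are 3 positive, 1 negative pivots.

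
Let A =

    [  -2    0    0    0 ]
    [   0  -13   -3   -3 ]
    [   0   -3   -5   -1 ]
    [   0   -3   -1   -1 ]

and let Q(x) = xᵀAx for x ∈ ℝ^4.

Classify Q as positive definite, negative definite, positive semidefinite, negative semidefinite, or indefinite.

Leading principal minors: Δ_1 = -2, Δ_2 = 26, Δ_3 = -112, Δ_4 = 32.
The signs alternate starting with Δ_1 < 0, so by Sylvester's criterion Q is negative definite.

negative definite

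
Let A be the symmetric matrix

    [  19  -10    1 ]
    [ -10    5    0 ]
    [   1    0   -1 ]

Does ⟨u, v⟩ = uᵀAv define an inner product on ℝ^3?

no

Symmetric row and column elimination reduces A to a congruent diagonal form with pivots 19, -5/19, 0.
Counting signs: 1 positive, 1 negative, 1 zero.
Hence Q is indefinite.
⟨·,·⟩ is an inner product exactly when A is positive definite.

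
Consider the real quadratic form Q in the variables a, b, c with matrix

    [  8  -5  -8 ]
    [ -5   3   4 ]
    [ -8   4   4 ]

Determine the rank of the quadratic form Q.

3

An LDLᵀ factorisation of A has diagonal entries 8, -1/8, 4.
That gives 2 positive, 1 negative pivots.
The rank is the number of nonzero pivots: 3.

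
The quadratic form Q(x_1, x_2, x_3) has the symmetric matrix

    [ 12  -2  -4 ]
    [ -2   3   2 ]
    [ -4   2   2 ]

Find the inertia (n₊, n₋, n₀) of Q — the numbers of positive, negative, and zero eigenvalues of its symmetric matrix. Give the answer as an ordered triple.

(2, 0, 1)

Congruent diagonalization of A (simultaneous row and column reduction) yields pivots 12, 8/3, 0.
That gives 2 positive, 1 zero pivots.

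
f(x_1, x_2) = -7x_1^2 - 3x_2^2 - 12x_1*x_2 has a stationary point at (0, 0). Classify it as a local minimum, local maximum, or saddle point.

saddle point

The Hessian at the origin is H = [[-14, -12], [-12, -6]].
det H = -14·-6 − (-12)² = -60 < 0, so H is indefinite.
Therefore the origin is a saddle point.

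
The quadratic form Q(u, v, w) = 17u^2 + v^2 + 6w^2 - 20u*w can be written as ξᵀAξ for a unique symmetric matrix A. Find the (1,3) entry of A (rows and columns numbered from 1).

-10

The coefficient of u·w in Q is -20. For a symmetric A this equals A[1,3] + A[3,1] = 2·A[1,3].
So A[1,3] = -20/2 = -10.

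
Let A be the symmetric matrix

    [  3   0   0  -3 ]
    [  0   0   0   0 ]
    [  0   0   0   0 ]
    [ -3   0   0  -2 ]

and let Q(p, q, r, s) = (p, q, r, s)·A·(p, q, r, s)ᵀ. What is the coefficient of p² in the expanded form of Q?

3

The coefficient of p² is the diagonal entry A[1,1] = 3.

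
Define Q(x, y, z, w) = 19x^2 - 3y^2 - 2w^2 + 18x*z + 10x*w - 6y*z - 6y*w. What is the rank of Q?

3

The symmetric matrix is A = [[19, 0, 9, 5], [0, -3, -3, -3], [9, -3, 0, 0], [5, -3, 0, -2]].
Row-reducing A symmetrically gives the diagonal entries 19, -3, -24/19, 0.
So there are 1 positive, 2 negative, 1 zero pivots.
The rank is the number of nonzero pivots: 3.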